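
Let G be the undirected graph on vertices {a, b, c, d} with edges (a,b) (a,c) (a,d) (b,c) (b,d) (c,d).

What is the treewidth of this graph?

A width-3 tree decomposition is:
Bags: B1 = {a, b, c, d}
Tree: (single bag)
A single bag containing all 4 vertices is trivially a valid decomposition of width 3. Conversely, {a, b, c, d} is a clique of size 4, and the vertices of any clique must share a bag in every tree decomposition; so some bag has ≥ 4 vertices and tw(G) ≥ 3. Hence tw(G) = 3 exactly.

3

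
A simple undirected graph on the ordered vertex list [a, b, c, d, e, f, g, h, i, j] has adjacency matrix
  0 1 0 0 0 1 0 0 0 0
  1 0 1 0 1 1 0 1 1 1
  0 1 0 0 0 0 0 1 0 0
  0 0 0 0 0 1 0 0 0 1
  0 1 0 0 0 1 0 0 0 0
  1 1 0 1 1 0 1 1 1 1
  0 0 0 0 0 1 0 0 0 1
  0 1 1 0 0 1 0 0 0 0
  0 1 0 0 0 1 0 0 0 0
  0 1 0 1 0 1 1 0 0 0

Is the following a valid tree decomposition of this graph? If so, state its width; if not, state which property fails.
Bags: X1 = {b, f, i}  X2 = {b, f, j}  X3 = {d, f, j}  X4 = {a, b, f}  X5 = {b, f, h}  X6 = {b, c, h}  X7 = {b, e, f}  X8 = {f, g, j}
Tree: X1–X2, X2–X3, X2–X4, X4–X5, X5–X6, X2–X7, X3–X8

Checking the three conditions: (i) the bags cover all of {a, b, c, d, e, f, g, h, i, j}; (ii) for each edge, some bag contains both endpoints; (iii) the bags containing any fixed vertex form a subtree. All hold, so the decomposition is valid with width 3 − 1 = 2.

Yes; width 2.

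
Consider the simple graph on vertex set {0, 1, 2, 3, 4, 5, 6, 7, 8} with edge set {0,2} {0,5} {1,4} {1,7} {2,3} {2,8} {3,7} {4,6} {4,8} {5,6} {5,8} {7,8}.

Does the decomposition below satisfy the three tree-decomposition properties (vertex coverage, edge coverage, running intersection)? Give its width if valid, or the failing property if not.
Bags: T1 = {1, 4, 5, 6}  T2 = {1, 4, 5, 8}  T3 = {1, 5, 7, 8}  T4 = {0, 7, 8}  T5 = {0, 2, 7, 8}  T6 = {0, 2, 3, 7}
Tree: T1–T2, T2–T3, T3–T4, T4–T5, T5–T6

No — edge (5,0) lies in no bag.

A tree decomposition must satisfy three properties: every vertex lies in some bag; for every edge, both endpoints lie together in some bag; and for every vertex, the bags containing it form a connected subtree. Here edge (5,0) lies in no bag, so the decomposition is invalid.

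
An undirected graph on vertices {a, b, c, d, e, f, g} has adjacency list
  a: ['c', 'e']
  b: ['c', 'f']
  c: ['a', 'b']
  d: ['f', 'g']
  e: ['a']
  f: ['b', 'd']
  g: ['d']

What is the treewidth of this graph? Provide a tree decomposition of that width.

Treewidth 1.
Bags: B1 = {d, g}  B2 = {d, f}  B3 = {b, f}  B4 = {b, c}  B5 = {a, c}  B6 = {a, e}
Tree: B1–B2, B2–B3, B3–B4, B4–B5, B5–B6

Each bag holds 2 vertices, so the decomposition has width 1, which upper-bounds the treewidth. Since G has at least one edge (e.g. g–d), it is not an edgeless graph, so tw(G) ≥ 1. Combining the bounds, tw(G) = 1.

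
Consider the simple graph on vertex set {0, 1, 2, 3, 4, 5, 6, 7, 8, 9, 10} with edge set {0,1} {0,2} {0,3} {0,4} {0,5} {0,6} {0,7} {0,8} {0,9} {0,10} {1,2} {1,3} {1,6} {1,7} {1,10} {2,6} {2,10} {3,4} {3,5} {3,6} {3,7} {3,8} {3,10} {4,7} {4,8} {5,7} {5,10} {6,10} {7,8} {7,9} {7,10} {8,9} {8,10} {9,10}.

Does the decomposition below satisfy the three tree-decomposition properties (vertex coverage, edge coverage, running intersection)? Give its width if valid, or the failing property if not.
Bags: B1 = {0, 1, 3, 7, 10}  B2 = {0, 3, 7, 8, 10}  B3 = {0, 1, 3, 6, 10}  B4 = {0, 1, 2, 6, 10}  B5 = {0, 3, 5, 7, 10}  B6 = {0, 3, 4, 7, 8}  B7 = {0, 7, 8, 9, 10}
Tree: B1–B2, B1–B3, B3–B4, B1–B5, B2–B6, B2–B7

Yes; width 4.

Checking the three conditions: (i) the bags cover all of {0, 1, 2, 3, 4, 5, 6, 7, 8, 9, 10}; (ii) for each edge, some bag contains both endpoints; (iii) the bags containing any fixed vertex form a subtree. All hold, so the decomposition is valid with width 5 − 1 = 4.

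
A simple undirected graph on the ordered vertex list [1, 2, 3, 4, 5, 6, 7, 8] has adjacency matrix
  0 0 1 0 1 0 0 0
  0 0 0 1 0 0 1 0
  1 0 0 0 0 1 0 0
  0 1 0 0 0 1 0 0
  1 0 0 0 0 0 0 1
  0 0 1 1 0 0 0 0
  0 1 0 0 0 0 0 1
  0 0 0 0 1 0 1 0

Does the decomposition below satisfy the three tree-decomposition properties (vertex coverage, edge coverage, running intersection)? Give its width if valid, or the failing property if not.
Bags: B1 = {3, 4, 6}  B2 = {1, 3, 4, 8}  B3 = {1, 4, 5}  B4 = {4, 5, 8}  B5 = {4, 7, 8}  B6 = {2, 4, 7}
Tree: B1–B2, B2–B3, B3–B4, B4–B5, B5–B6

A tree decomposition must satisfy three properties: every vertex lies in some bag; for every edge, both endpoints lie together in some bag; and for every vertex, the bags containing it form a connected subtree. Here bags containing vertex 8 are not connected in the tree, so the decomposition is invalid.

No — bags containing vertex 8 are not connected in the tree.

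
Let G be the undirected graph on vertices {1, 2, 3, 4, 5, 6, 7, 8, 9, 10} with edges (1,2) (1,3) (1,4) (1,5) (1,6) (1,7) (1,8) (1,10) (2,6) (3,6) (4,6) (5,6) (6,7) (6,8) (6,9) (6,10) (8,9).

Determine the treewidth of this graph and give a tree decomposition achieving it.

Every bag has size at most 3, so the width is 3 − 1 = 2 and tw(G) ≤ 2. On the other hand G contains the 3-clique {1, 2, 6}. A clique must lie in a single bag of any decomposition, so no decomposition can have width below 2. Therefore the treewidth is 2.

Treewidth 2.
Bags: B1 = {1, 2, 6}  B2 = {1, 6, 8}  B3 = {1, 3, 6}  B4 = {1, 5, 6}  B5 = {1, 4, 6}  B6 = {6, 8, 9}  B7 = {1, 6, 10}  B8 = {1, 6, 7}
Tree: B1–B2, B2–B3, B1–B4, B1–B5, B2–B6, B3–B7, B5–B8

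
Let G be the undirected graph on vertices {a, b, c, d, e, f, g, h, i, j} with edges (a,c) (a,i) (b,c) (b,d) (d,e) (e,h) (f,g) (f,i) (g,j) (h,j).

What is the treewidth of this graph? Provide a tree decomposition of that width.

Each bag holds 3 vertices, so the decomposition has width 2, which upper-bounds the treewidth. For the lower bound, G contains the cycle f–g–j–h–e–d–b–c–a–i–f, so G is not a forest; only forests have treewidth ≤ 1, hence tw(G) ≥ 2. Hence tw(G) = 2 exactly.

Treewidth 2.
One optimal decomposition is:
Bags: B1 = {f, g, j}  B2 = {f, h, j}  B3 = {e, f, h}  B4 = {d, e, f}  B5 = {b, d, f}  B6 = {b, c, f}  B7 = {a, c, f}  B8 = {a, f, i}
Tree: B1–B2, B2–B3, B3–B4, B4–B5, B5–B6, B6–B7, B7–B8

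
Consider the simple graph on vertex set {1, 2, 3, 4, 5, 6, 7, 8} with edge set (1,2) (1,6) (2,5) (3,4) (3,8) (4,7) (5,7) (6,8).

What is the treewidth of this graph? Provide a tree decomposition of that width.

Every bag has size at most 3, so the width is 3 − 1 = 2 and tw(G) ≤ 2. The edges 6–1–2–5–7–4–3–8–6 form a cycle, so G is not a tree and its treewidth is at least 2. The upper and lower bounds meet at 2, so that is the treewidth.

Treewidth 2.
Bags: B1 = {1, 2, 6}  B2 = {2, 5, 6}  B3 = {5, 6, 7}  B4 = {4, 6, 7}  B5 = {3, 4, 6}  B6 = {3, 6, 8}
Tree: B1–B2, B2–B3, B3–B4, B4–B5, B5–B6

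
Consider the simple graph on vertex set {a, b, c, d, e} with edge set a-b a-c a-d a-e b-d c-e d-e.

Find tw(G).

2

A width-2 tree decomposition is:
Bags: B1 = {a, d, e}  B2 = {a, b, d}  B3 = {a, c, e}
Tree: B1–B2, B1–B3
Each bag holds 3 vertices, so the decomposition has width 2, which upper-bounds the treewidth. For the lower bound, the 3 vertices {a, d, e} are pairwise adjacent, and any tree decomposition puts a clique entirely inside one bag — forcing width ≥ 2. The upper and lower bounds meet at 2, so that is the treewidth.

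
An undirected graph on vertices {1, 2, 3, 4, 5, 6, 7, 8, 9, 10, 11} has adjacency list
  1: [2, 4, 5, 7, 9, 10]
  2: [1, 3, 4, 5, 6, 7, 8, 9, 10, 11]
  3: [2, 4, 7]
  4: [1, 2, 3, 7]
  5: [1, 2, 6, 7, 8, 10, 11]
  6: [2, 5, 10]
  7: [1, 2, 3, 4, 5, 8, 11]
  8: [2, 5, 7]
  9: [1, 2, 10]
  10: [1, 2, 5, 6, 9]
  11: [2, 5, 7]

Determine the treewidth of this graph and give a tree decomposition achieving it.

Each bag holds 4 vertices, so the decomposition has width 3, which upper-bounds the treewidth. On the other hand G contains the 4-clique {1, 2, 9, 10}. A clique must lie in a single bag of any decomposition, so no decomposition can have width below 3. Combining the bounds, tw(G) = 3.

Treewidth 3.
One optimal decomposition is:
Bags: B1 = {1, 2, 5, 7}  B2 = {1, 2, 5, 10}  B3 = {1, 2, 9, 10}  B4 = {2, 5, 7, 11}  B5 = {1, 2, 4, 7}  B6 = {2, 5, 6, 10}  B7 = {2, 5, 7, 8}  B8 = {2, 3, 4, 7}
Tree: B1–B2, B2–B3, B1–B4, B1–B5, B2–B6, B1–B7, B5–B8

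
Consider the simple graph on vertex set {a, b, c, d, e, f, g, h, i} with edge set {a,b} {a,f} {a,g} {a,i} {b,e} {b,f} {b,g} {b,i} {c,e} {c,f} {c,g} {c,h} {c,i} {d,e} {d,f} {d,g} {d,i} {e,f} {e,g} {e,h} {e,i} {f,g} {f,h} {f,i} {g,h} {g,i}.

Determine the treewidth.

4

A width-4 tree decomposition is:
Bags: B1 = {d, e, f, g, i}  B2 = {b, e, f, g, i}  B3 = {a, b, f, g, i}  B4 = {c, e, f, g, i}  B5 = {c, e, f, g, h}
Tree: B1–B2, B2–B3, B1–B4, B4–B5
The largest bag has 5 vertices, giving width 4; this decomposition certifies tw(G) ≤ 4. Conversely, {c, e, f, g, h} is a clique of size 5, and the vertices of any clique must share a bag in every tree decomposition; so some bag has ≥ 5 vertices and tw(G) ≥ 4. Hence tw(G) = 4 exactly.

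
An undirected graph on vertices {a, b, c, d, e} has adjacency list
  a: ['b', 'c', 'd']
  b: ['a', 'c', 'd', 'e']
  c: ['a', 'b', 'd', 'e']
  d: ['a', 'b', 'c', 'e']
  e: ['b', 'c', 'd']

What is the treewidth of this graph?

3

A width-3 tree decomposition is:
Bags: B1 = {a, b, c, d}  B2 = {b, c, d, e}
Tree: B1–B2
Each bag holds 4 vertices, so the decomposition has width 3, which upper-bounds the treewidth. For the lower bound, the 4 vertices {b, c, d, e} are pairwise adjacent, and any tree decomposition puts a clique entirely inside one bag — forcing width ≥ 3. The upper and lower bounds meet at 3, so that is the treewidth.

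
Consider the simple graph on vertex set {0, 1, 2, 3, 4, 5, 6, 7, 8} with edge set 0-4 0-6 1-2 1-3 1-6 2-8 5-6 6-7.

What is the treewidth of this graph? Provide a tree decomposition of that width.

The largest bag has 2 vertices, giving width 1; this decomposition certifies tw(G) ≤ 1. Since G has at least one edge (e.g. 0–6), it is not an edgeless graph, so tw(G) ≥ 1. Combining the bounds, tw(G) = 1.

Treewidth 1.
One such decomposition:
Bags: B1 = {0, 6}  B2 = {0, 4}  B3 = {1, 6}  B4 = {1, 2}  B5 = {1, 3}  B6 = {5, 6}  B7 = {6, 7}  B8 = {2, 8}
Tree: B1–B2, B1–B3, B3–B4, B3–B5, B1–B6, B1–B7, B4–B8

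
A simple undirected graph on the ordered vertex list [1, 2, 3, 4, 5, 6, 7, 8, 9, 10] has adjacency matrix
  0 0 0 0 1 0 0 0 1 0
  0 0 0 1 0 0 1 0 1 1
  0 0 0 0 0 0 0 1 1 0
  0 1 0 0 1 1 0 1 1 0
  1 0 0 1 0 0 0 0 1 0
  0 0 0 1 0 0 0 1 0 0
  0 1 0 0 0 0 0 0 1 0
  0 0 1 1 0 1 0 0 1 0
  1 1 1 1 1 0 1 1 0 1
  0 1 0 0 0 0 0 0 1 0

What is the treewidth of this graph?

A width-2 tree decomposition is:
Bags: B1 = {3, 8, 9}  B2 = {4, 8, 9}  B3 = {2, 4, 9}  B4 = {4, 5, 9}  B5 = {4, 6, 8}  B6 = {2, 9, 10}  B7 = {1, 5, 9}  B8 = {2, 7, 9}
Tree: B1–B2, B2–B3, B2–B4, B2–B5, B3–B6, B4–B7, B3–B8
The largest bag has 3 vertices, giving width 2; this decomposition certifies tw(G) ≤ 2. For the lower bound, the 3 vertices {1, 5, 9} are pairwise adjacent, and any tree decomposition puts a clique entirely inside one bag — forcing width ≥ 2. The upper and lower bounds meet at 2, so that is the treewidth.

2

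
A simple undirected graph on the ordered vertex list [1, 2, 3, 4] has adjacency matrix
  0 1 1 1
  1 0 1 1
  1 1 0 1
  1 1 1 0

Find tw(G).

3

A width-3 tree decomposition is:
Bags: B1 = {1, 2, 3, 4}
Tree: (single bag)
A single bag containing all 4 vertices is trivially a valid decomposition of width 3. On the other hand G contains the 4-clique {1, 2, 3, 4}. A clique must lie in a single bag of any decomposition, so no decomposition can have width below 3. Combining the bounds, tw(G) = 3.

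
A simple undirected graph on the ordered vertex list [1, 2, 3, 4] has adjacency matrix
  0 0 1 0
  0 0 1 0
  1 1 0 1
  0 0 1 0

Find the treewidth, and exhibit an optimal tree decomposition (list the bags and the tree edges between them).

The largest bag has 2 vertices, giving width 1; this decomposition certifies tw(G) ≤ 1. G has an edge, so its treewidth is at least 1. The upper and lower bounds meet at 1, so that is the treewidth.

Treewidth 1.
One optimal decomposition is:
Bags: B1 = {1, 3}  B2 = {2, 3}  B3 = {3, 4}
Tree: B1–B2, B1–B3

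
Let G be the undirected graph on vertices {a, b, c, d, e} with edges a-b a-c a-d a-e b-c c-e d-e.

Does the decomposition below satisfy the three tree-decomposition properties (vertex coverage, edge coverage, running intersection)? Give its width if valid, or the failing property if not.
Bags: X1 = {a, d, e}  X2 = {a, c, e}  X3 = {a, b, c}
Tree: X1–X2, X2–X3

Every vertex of G appears in some bag (union = {a, b, c, d, e}); every edge is covered by a bag; and for each vertex v the set of bags containing v is connected in the bag tree. The decomposition is therefore valid. The largest bag has 3 vertices, so the width is 2.

Yes; width 2.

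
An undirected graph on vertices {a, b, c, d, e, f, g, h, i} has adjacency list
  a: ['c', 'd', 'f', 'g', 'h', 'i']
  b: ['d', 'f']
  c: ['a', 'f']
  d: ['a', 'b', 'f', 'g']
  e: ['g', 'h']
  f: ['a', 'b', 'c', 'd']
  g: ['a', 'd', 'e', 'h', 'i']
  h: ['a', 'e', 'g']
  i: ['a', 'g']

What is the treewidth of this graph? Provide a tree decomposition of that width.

Every bag has size at most 3, so the width is 3 − 1 = 2 and tw(G) ≤ 2. On the other hand G contains the 3-clique {e, g, h}. A clique must lie in a single bag of any decomposition, so no decomposition can have width below 2. Combining the bounds, tw(G) = 2.

Treewidth 2.
One optimal decomposition is:
Bags: B1 = {a, d, g}  B2 = {a, d, f}  B3 = {b, d, f}  B4 = {a, g, i}  B5 = {a, g, h}  B6 = {e, g, h}  B7 = {a, c, f}
Tree: B1–B2, B2–B3, B1–B4, B1–B5, B5–B6, B2–B7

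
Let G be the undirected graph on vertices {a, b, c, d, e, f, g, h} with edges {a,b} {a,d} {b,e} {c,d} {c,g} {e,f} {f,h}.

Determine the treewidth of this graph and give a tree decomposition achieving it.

Every bag has size at most 2, so the width is 2 − 1 = 1 and tw(G) ≤ 1. G has an edge, so its treewidth is at least 1. Hence tw(G) = 1 exactly.

Treewidth 1.
Bags: B1 = {f, h}  B2 = {e, f}  B3 = {b, e}  B4 = {a, b}  B5 = {a, d}  B6 = {c, d}  B7 = {c, g}
Tree: B1–B2, B2–B3, B3–B4, B4–B5, B5–B6, B6–B7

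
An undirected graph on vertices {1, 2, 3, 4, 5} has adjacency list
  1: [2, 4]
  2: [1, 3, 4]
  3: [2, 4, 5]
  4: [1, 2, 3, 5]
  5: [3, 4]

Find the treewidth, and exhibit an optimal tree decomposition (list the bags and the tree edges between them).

Treewidth 2.
One such decomposition:
Bags: B1 = {2, 3, 4}  B2 = {1, 2, 4}  B3 = {3, 4, 5}
Tree: B1–B2, B1–B3

The largest bag has 3 vertices, giving width 2; this decomposition certifies tw(G) ≤ 2. On the other hand G contains the 3-clique {1, 2, 4}. A clique must lie in a single bag of any decomposition, so no decomposition can have width below 2. Therefore the treewidth is 2.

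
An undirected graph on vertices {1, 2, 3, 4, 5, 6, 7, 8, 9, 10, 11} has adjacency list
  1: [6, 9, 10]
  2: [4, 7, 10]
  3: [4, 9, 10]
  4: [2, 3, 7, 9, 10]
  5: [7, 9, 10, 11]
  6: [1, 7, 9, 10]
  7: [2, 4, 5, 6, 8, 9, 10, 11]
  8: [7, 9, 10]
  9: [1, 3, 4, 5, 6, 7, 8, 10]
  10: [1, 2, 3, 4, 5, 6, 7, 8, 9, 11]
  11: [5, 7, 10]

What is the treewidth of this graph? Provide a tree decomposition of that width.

Each bag holds 4 vertices, so the decomposition has width 3, which upper-bounds the treewidth. Conversely, {1, 6, 9, 10} is a clique of size 4, and the vertices of any clique must share a bag in every tree decomposition; so some bag has ≥ 4 vertices and tw(G) ≥ 3. Hence tw(G) = 3 exactly.

Treewidth 3.
One optimal decomposition is:
Bags: B1 = {4, 7, 9, 10}  B2 = {5, 7, 9, 10}  B3 = {2, 4, 7, 10}  B4 = {6, 7, 9, 10}  B5 = {5, 7, 10, 11}  B6 = {1, 6, 9, 10}  B7 = {3, 4, 9, 10}  B8 = {7, 8, 9, 10}
Tree: B1–B2, B1–B3, B2–B4, B2–B5, B4–B6, B1–B7, B2–B8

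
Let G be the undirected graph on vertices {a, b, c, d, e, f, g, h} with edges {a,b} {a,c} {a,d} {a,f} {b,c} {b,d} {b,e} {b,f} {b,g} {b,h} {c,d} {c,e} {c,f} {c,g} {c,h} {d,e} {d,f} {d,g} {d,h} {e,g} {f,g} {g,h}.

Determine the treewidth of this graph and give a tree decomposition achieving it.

Treewidth 4.
One optimal decomposition is:
Bags: B1 = {b, c, d, e, g}  B2 = {b, c, d, f, g}  B3 = {a, b, c, d, f}  B4 = {b, c, d, g, h}
Tree: B1–B2, B2–B3, B2–B4

Each bag holds 5 vertices, so the decomposition has width 4, which upper-bounds the treewidth. On the other hand G contains the 5-clique {b, c, d, e, g}. A clique must lie in a single bag of any decomposition, so no decomposition can have width below 4. Hence tw(G) = 4 exactly.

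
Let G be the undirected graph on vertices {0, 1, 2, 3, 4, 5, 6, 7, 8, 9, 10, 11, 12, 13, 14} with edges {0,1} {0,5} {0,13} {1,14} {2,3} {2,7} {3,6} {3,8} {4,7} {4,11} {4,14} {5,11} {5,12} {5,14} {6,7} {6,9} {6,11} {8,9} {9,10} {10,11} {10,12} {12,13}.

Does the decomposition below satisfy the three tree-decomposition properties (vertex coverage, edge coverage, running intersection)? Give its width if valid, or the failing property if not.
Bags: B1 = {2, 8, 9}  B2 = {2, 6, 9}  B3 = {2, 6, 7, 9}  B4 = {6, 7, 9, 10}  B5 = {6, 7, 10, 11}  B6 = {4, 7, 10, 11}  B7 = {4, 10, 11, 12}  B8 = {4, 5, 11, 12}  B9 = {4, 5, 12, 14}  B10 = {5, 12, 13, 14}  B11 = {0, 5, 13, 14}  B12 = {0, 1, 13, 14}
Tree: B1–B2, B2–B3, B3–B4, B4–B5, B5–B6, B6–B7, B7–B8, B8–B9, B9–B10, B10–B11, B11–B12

No — vertex 3 appears in no bag.

A tree decomposition must satisfy three properties: every vertex lies in some bag; for every edge, both endpoints lie together in some bag; and for every vertex, the bags containing it form a connected subtree. Here vertex 3 appears in no bag, so the decomposition is invalid.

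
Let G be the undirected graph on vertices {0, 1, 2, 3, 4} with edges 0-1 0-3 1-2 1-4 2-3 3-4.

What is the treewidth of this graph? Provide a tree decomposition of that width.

Treewidth 2.
One such decomposition:
Bags: B1 = {1, 3, 4}  B2 = {1, 2, 3}  B3 = {0, 1, 3}
Tree: B1–B2, B2–B3

The largest bag has 3 vertices, giving width 2; this decomposition certifies tw(G) ≤ 2. The edges 4–1–2–3–4 form a cycle, so G is not a tree and its treewidth is at least 2. Combining the bounds, tw(G) = 2.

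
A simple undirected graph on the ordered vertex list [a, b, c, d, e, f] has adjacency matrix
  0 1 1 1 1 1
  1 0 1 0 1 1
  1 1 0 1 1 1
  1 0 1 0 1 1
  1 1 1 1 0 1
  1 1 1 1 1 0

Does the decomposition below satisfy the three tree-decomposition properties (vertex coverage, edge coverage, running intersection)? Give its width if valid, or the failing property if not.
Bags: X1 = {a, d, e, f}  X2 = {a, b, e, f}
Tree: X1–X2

A tree decomposition must satisfy three properties: every vertex lies in some bag; for every edge, both endpoints lie together in some bag; and for every vertex, the bags containing it form a connected subtree. Here vertex c appears in no bag, so the decomposition is invalid.

No — vertex c appears in no bag.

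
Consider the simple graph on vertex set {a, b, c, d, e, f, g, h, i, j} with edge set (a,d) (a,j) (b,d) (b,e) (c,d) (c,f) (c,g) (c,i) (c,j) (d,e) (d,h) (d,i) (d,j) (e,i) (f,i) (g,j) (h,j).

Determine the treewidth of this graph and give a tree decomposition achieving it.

Treewidth 2.
One such decomposition:
Bags: B1 = {c, d, j}  B2 = {c, d, i}  B3 = {d, h, j}  B4 = {c, f, i}  B5 = {d, e, i}  B6 = {c, g, j}  B7 = {b, d, e}  B8 = {a, d, j}
Tree: B1–B2, B1–B3, B2–B4, B2–B5, B1–B6, B5–B7, B1–B8

Every bag has size at most 3, so the width is 3 − 1 = 2 and tw(G) ≤ 2. Conversely, {d, h, j} is a clique of size 3, and the vertices of any clique must share a bag in every tree decomposition; so some bag has ≥ 3 vertices and tw(G) ≥ 2. The upper and lower bounds meet at 2, so that is the treewidth.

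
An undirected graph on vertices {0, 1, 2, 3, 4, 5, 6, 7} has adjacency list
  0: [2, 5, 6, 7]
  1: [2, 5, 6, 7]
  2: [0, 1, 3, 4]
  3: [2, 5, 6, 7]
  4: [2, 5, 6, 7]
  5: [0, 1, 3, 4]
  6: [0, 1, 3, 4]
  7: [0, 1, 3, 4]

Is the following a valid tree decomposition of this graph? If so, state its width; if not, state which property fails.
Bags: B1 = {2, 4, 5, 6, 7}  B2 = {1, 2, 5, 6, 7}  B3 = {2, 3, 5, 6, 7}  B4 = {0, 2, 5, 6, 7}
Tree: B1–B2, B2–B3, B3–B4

Yes; width 4.

Every vertex of G appears in some bag (union = {0, 1, 2, 3, 4, 5, 6, 7}); every edge is covered by a bag; and for each vertex v the set of bags containing v is connected in the bag tree. The decomposition is therefore valid. The largest bag has 5 vertices, so the width is 4.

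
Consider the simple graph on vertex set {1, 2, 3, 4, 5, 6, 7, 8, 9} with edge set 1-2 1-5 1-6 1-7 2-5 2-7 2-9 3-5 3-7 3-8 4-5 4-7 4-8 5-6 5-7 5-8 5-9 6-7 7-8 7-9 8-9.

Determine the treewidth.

3

A width-3 tree decomposition is:
Bags: B1 = {1, 2, 5, 7}  B2 = {2, 5, 7, 9}  B3 = {5, 7, 8, 9}  B4 = {1, 5, 6, 7}  B5 = {4, 5, 7, 8}  B6 = {3, 5, 7, 8}
Tree: B1–B2, B2–B3, B1–B4, B3–B5, B3–B6
Each bag holds 4 vertices, so the decomposition has width 3, which upper-bounds the treewidth. For the lower bound, the 4 vertices {5, 7, 8, 9} are pairwise adjacent, and any tree decomposition puts a clique entirely inside one bag — forcing width ≥ 3. Combining the bounds, tw(G) = 3.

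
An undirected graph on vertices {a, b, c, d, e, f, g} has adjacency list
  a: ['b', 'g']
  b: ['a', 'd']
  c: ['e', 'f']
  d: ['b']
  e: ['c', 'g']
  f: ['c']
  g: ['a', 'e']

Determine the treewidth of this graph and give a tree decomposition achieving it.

The largest bag has 2 vertices, giving width 1; this decomposition certifies tw(G) ≤ 1. Since G has at least one edge (e.g. d–b), it is not an edgeless graph, so tw(G) ≥ 1. The upper and lower bounds meet at 1, so that is the treewidth.

Treewidth 1.
One optimal decomposition is:
Bags: B1 = {b, d}  B2 = {a, b}  B3 = {a, g}  B4 = {e, g}  B5 = {c, e}  B6 = {c, f}
Tree: B1–B2, B2–B3, B3–B4, B4–B5, B5–B6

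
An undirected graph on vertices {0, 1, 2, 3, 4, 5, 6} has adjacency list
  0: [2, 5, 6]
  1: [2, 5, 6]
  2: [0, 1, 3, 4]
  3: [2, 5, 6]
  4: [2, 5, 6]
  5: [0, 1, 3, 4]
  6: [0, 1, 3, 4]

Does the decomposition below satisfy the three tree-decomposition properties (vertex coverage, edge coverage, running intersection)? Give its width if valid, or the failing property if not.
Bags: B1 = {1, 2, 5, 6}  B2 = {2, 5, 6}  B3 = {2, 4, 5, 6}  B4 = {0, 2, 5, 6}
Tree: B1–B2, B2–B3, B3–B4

A tree decomposition must satisfy three properties: every vertex lies in some bag; for every edge, both endpoints lie together in some bag; and for every vertex, the bags containing it form a connected subtree. Here vertex 3 appears in no bag, so the decomposition is invalid.

No — vertex 3 appears in no bag.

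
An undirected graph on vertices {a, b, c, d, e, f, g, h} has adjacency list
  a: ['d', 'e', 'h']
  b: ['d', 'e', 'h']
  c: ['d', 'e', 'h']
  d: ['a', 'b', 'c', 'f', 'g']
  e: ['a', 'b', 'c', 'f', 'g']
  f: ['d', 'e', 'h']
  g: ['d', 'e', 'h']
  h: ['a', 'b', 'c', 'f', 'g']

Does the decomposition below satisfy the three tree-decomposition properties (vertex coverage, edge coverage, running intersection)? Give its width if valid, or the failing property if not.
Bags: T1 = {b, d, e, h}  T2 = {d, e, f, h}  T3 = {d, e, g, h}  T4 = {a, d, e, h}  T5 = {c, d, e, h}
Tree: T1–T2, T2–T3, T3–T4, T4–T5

Yes; width 3.

Vertex coverage: the bags together contain {a, b, c, d, e, f, g, h}, the full vertex set. Edge coverage: each edge of G has both endpoints in at least one bag. Running intersection: for every vertex, the bags containing it form a connected subtree. All three properties hold, so this is a valid tree decomposition of width max|bag| − 1 = 3, and hence tw(G) ≤ 3.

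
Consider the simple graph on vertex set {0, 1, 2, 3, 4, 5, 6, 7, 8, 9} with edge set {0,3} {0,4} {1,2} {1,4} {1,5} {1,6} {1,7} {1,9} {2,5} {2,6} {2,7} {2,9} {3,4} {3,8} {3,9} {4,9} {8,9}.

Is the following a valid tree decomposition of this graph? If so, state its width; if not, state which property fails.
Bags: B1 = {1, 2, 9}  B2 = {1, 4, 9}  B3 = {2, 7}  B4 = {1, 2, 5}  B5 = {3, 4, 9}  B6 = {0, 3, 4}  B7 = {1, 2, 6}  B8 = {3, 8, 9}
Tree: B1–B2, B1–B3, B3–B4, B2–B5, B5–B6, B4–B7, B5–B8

A tree decomposition must satisfy three properties: every vertex lies in some bag; for every edge, both endpoints lie together in some bag; and for every vertex, the bags containing it form a connected subtree. Here edge (1,7) lies in no bag, so the decomposition is invalid.

No — edge (1,7) lies in no bag.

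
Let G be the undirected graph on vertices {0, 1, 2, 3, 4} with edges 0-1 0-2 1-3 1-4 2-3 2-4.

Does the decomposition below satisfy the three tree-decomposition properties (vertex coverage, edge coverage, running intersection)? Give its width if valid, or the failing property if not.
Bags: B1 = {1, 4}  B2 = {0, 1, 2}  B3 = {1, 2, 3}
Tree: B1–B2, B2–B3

No — edge (2,4) lies in no bag.

A tree decomposition must satisfy three properties: every vertex lies in some bag; for every edge, both endpoints lie together in some bag; and for every vertex, the bags containing it form a connected subtree. Here edge (2,4) lies in no bag, so the decomposition is invalid.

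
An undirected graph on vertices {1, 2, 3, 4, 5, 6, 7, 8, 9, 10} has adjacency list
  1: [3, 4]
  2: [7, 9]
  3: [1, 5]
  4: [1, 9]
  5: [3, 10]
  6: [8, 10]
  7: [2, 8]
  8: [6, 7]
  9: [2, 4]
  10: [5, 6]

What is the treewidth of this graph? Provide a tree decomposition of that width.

Every bag has size at most 3, so the width is 3 − 1 = 2 and tw(G) ≤ 2. Since 7–2–9–4–1–3–5–10–6–8–7 is a cycle in G, G is not acyclic. Forests are exactly the graphs of treewidth ≤ 1, so tw(G) ≥ 2. Combining the bounds, tw(G) = 2.

Treewidth 2.
One such decomposition:
Bags: B1 = {2, 7, 9}  B2 = {4, 7, 9}  B3 = {1, 4, 7}  B4 = {1, 3, 7}  B5 = {3, 5, 7}  B6 = {5, 7, 10}  B7 = {6, 7, 10}  B8 = {6, 7, 8}
Tree: B1–B2, B2–B3, B3–B4, B4–B5, B5–B6, B6–B7, B7–B8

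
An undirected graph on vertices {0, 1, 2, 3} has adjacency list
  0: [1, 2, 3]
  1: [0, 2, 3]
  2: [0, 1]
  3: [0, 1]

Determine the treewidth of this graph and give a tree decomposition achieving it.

Treewidth 2.
One optimal decomposition is:
Bags: B1 = {0, 1, 3}  B2 = {0, 1, 2}
Tree: B1–B2

Every bag has size at most 3, so the width is 3 − 1 = 2 and tw(G) ≤ 2. On the other hand G contains the 3-clique {0, 1, 2}. A clique must lie in a single bag of any decomposition, so no decomposition can have width below 2. Combining the bounds, tw(G) = 2.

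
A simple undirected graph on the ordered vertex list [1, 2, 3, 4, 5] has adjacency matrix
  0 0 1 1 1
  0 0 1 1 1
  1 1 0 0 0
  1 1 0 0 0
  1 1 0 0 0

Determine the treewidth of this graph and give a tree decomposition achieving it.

Every bag has size at most 3, so the width is 3 − 1 = 2 and tw(G) ≤ 2. For the lower bound, G contains the cycle 2–5–1–4–2, so G is not a forest; only forests have treewidth ≤ 1, hence tw(G) ≥ 2. Combining the bounds, tw(G) = 2.

Treewidth 2.
One optimal decomposition is:
Bags: B1 = {1, 2, 5}  B2 = {1, 2, 4}  B3 = {1, 2, 3}
Tree: B1–B2, B2–B3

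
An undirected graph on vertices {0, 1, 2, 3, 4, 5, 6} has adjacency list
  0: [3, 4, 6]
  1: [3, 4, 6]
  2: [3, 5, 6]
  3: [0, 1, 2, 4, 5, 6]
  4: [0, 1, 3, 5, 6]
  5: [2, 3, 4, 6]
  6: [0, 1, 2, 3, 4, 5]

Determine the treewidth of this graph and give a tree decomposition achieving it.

Treewidth 3.
Bags: B1 = {0, 3, 4, 6}  B2 = {1, 3, 4, 6}  B3 = {3, 4, 5, 6}  B4 = {2, 3, 5, 6}
Tree: B1–B2, B1–B3, B3–B4

Every bag has size at most 4, so the width is 4 − 1 = 3 and tw(G) ≤ 3. Conversely, {2, 3, 5, 6} is a clique of size 4, and the vertices of any clique must share a bag in every tree decomposition; so some bag has ≥ 4 vertices and tw(G) ≥ 3. Therefore the treewidth is 3.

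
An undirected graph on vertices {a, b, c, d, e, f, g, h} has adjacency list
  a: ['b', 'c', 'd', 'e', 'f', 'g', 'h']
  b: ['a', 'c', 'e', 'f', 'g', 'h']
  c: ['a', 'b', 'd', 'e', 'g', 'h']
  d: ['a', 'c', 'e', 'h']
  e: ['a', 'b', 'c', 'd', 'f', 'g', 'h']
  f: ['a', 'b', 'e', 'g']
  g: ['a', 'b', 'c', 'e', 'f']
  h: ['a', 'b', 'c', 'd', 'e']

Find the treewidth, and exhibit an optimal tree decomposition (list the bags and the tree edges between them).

Each bag holds 5 vertices, so the decomposition has width 4, which upper-bounds the treewidth. For the lower bound, the 5 vertices {a, c, d, e, h} are pairwise adjacent, and any tree decomposition puts a clique entirely inside one bag — forcing width ≥ 4. Hence tw(G) = 4 exactly.

Treewidth 4.
One such decomposition:
Bags: B1 = {a, b, c, e, h}  B2 = {a, c, d, e, h}  B3 = {a, b, c, e, g}  B4 = {a, b, e, f, g}
Tree: B1–B2, B1–B3, B3–B4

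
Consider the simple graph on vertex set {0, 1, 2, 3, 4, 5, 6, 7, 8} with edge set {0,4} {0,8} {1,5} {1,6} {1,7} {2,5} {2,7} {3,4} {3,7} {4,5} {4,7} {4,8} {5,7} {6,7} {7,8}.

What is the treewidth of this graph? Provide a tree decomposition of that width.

The largest bag has 3 vertices, giving width 2; this decomposition certifies tw(G) ≤ 2. Conversely, {0, 4, 8} is a clique of size 3, and the vertices of any clique must share a bag in every tree decomposition; so some bag has ≥ 3 vertices and tw(G) ≥ 2. Therefore the treewidth is 2.

Treewidth 2.
Bags: B1 = {2, 5, 7}  B2 = {1, 5, 7}  B3 = {4, 5, 7}  B4 = {4, 7, 8}  B5 = {0, 4, 8}  B6 = {3, 4, 7}  B7 = {1, 6, 7}
Tree: B1–B2, B1–B3, B3–B4, B4–B5, B4–B6, B2–B7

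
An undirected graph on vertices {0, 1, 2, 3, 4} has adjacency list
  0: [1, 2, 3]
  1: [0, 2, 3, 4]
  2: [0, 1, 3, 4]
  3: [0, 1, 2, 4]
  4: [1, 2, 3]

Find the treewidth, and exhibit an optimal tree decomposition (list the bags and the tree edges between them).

Treewidth 3.
Bags: B1 = {0, 1, 2, 3}  B2 = {1, 2, 3, 4}
Tree: B1–B2

Every bag has size at most 4, so the width is 4 − 1 = 3 and tw(G) ≤ 3. On the other hand G contains the 4-clique {0, 1, 2, 3}. A clique must lie in a single bag of any decomposition, so no decomposition can have width below 3. Hence tw(G) = 3 exactly.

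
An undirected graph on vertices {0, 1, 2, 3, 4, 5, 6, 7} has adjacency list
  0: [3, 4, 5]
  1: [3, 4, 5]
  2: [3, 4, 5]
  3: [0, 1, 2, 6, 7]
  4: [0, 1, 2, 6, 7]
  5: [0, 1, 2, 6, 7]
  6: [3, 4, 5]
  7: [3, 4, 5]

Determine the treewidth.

A width-3 tree decomposition is:
Bags: B1 = {3, 4, 5, 7}  B2 = {2, 3, 4, 5}  B3 = {1, 3, 4, 5}  B4 = {0, 3, 4, 5}  B5 = {3, 4, 5, 6}
Tree: B1–B2, B2–B3, B3–B4, B4–B5
Every bag has size at most 4, so the width is 4 − 1 = 3 and tw(G) ≤ 3. For the lower bound: the 4 vertex sets {4,7}, {2,5}, {3}, {1} are disjoint, each induces a connected subgraph, and every pair is joined by at least one edge of G. Contracting each set to a single vertex therefore yields K_{4} as a minor, and since treewidth is minor-monotone, tw(G) ≥ tw(K_{4}) = 3. Hence tw(G) = 3 exactly.

3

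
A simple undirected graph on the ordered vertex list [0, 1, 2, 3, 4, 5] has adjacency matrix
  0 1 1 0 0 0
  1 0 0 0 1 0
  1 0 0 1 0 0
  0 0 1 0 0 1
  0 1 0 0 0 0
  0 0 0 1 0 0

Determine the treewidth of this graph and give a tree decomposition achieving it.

The largest bag has 2 vertices, giving width 1; this decomposition certifies tw(G) ≤ 1. Any graph with an edge has treewidth ≥ 1, and G has the edge 4–1. Hence tw(G) = 1 exactly.

Treewidth 1.
Bags: B1 = {1, 4}  B2 = {0, 1}  B3 = {0, 2}  B4 = {2, 3}  B5 = {3, 5}
Tree: B1–B2, B2–B3, B3–B4, B4–B5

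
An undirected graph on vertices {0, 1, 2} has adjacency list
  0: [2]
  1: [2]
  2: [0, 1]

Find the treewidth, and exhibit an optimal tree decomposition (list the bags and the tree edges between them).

Every bag has size at most 2, so the width is 2 − 1 = 1 and tw(G) ≤ 1. Any graph with an edge has treewidth ≥ 1, and G has the edge 1–2. Hence tw(G) = 1 exactly.

Treewidth 1.
One optimal decomposition is:
Bags: B1 = {1, 2}  B2 = {0, 2}
Tree: B1–B2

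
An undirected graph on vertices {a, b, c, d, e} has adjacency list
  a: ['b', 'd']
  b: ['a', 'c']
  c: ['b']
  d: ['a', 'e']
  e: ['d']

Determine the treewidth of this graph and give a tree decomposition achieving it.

The largest bag has 2 vertices, giving width 1; this decomposition certifies tw(G) ≤ 1. Any graph with an edge has treewidth ≥ 1, and G has the edge c–b. Hence tw(G) = 1 exactly.

Treewidth 1.
One optimal decomposition is:
Bags: B1 = {b, c}  B2 = {a, b}  B3 = {a, d}  B4 = {d, e}
Tree: B1–B2, B2–B3, B3–B4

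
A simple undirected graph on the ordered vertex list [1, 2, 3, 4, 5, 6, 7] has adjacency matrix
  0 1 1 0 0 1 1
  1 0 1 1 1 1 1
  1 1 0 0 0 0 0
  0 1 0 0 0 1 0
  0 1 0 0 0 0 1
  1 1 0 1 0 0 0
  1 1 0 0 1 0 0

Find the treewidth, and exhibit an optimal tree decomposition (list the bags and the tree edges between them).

Treewidth 2.
Bags: B1 = {1, 2, 3}  B2 = {1, 2, 7}  B3 = {1, 2, 6}  B4 = {2, 5, 7}  B5 = {2, 4, 6}
Tree: B1–B2, B1–B3, B2–B4, B3–B5

The largest bag has 3 vertices, giving width 2; this decomposition certifies tw(G) ≤ 2. On the other hand G contains the 3-clique {1, 2, 3}. A clique must lie in a single bag of any decomposition, so no decomposition can have width below 2. The upper and lower bounds meet at 2, so that is the treewidth.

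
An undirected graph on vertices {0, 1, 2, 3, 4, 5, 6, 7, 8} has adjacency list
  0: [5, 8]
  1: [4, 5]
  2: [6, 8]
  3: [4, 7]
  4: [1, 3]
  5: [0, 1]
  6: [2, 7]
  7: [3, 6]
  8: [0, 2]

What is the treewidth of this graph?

A width-2 tree decomposition is:
Bags: B1 = {2, 6, 8}  B2 = {6, 7, 8}  B3 = {3, 7, 8}  B4 = {3, 4, 8}  B5 = {1, 4, 8}  B6 = {1, 5, 8}  B7 = {0, 5, 8}
Tree: B1–B2, B2–B3, B3–B4, B4–B5, B5–B6, B6–B7
Each bag holds 3 vertices, so the decomposition has width 2, which upper-bounds the treewidth. The edges 8–2–6–7–3–4–1–5–0–8 form a cycle, so G is not a tree and its treewidth is at least 2. Combining the bounds, tw(G) = 2.

2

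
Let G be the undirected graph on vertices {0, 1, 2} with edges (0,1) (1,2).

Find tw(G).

A width-1 tree decomposition is:
Bags: B1 = {0, 1}  B2 = {1, 2}
Tree: B1–B2
Each bag holds 2 vertices, so the decomposition has width 1, which upper-bounds the treewidth. Since G has at least one edge (e.g. 0–1), it is not an edgeless graph, so tw(G) ≥ 1. Therefore the treewidth is 1.

1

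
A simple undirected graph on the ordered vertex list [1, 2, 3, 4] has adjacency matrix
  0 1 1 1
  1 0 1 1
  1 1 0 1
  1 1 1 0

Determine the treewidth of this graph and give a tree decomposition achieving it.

Treewidth 3.
One optimal decomposition is:
Bags: B1 = {1, 2, 3, 4}
Tree: (single bag)

With just one bag of size 4, the width is 4 − 1 = 3, so tw(G) ≤ 3. On the other hand G contains the 4-clique {1, 2, 3, 4}. A clique must lie in a single bag of any decomposition, so no decomposition can have width below 3. Combining the bounds, tw(G) = 3.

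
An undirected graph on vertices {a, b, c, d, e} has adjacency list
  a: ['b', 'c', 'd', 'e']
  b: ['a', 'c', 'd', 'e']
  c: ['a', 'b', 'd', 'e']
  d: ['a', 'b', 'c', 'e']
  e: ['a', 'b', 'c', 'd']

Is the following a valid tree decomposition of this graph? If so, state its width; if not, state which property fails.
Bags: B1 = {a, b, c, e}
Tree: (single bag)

No — vertex d appears in no bag.

A tree decomposition must satisfy three properties: every vertex lies in some bag; for every edge, both endpoints lie together in some bag; and for every vertex, the bags containing it form a connected subtree. Here vertex d appears in no bag, so the decomposition is invalid.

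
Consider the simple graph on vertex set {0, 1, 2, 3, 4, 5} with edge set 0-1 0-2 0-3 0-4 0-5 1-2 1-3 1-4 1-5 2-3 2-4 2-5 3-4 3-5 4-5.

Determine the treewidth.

5

A width-5 tree decomposition is:
Bags: B1 = {0, 1, 2, 3, 4, 5}
Tree: (single bag)
With just one bag of size 6, the width is 6 − 1 = 5, so tw(G) ≤ 5. On the other hand G contains the 6-clique {0, 1, 2, 3, 4, 5}. A clique must lie in a single bag of any decomposition, so no decomposition can have width below 5. Therefore the treewidth is 5.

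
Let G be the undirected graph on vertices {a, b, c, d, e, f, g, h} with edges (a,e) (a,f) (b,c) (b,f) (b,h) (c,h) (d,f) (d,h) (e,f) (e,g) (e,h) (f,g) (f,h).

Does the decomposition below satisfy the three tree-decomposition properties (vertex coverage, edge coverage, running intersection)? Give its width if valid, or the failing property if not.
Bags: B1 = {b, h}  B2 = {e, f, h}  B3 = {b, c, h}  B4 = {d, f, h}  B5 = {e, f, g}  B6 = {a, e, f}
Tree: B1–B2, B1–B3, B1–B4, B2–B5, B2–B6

No — edge (f,b) lies in no bag.

A tree decomposition must satisfy three properties: every vertex lies in some bag; for every edge, both endpoints lie together in some bag; and for every vertex, the bags containing it form a connected subtree. Here edge (f,b) lies in no bag, so the decomposition is invalid.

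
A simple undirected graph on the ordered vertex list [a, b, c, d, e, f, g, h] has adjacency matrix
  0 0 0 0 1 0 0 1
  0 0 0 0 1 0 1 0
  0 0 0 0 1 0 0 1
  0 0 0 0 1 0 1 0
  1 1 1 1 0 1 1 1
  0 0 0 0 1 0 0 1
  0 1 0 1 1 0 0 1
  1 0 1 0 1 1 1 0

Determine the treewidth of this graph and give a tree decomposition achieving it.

The largest bag has 3 vertices, giving width 2; this decomposition certifies tw(G) ≤ 2. Conversely, {d, e, g} is a clique of size 3, and the vertices of any clique must share a bag in every tree decomposition; so some bag has ≥ 3 vertices and tw(G) ≥ 2. The upper and lower bounds meet at 2, so that is the treewidth.

Treewidth 2.
One optimal decomposition is:
Bags: B1 = {a, e, h}  B2 = {e, g, h}  B3 = {e, f, h}  B4 = {d, e, g}  B5 = {b, e, g}  B6 = {c, e, h}
Tree: B1–B2, B1–B3, B2–B4, B4–B5, B1–B6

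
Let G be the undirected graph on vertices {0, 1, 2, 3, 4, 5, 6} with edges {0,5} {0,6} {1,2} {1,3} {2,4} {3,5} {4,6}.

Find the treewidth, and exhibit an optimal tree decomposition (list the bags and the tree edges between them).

The largest bag has 3 vertices, giving width 2; this decomposition certifies tw(G) ≤ 2. Since 3–5–0–6–4–2–1–3 is a cycle in G, G is not acyclic. Forests are exactly the graphs of treewidth ≤ 1, so tw(G) ≥ 2. Combining the bounds, tw(G) = 2.

Treewidth 2.
Bags: B1 = {0, 3, 5}  B2 = {0, 3, 6}  B3 = {3, 4, 6}  B4 = {2, 3, 4}  B5 = {1, 2, 3}
Tree: B1–B2, B2–B3, B3–B4, B4–B5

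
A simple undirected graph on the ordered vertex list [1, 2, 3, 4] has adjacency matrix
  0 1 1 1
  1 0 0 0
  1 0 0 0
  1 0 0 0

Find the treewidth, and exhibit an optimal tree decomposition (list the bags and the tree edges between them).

Treewidth 1.
One optimal decomposition is:
Bags: B1 = {1, 3}  B2 = {1, 2}  B3 = {1, 4}
Tree: B1–B2, B2–B3

The largest bag has 2 vertices, giving width 1; this decomposition certifies tw(G) ≤ 1. Since G has at least one edge (e.g. 1–3), it is not an edgeless graph, so tw(G) ≥ 1. Combining the bounds, tw(G) = 1.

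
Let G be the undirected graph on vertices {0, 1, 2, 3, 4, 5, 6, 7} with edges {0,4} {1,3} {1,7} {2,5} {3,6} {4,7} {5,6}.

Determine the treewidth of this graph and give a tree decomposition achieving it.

Each bag holds 2 vertices, so the decomposition has width 1, which upper-bounds the treewidth. G has an edge, so its treewidth is at least 1. Combining the bounds, tw(G) = 1.

Treewidth 1.
One optimal decomposition is:
Bags: B1 = {0, 4}  B2 = {4, 7}  B3 = {1, 7}  B4 = {1, 3}  B5 = {3, 6}  B6 = {5, 6}  B7 = {2, 5}
Tree: B1–B2, B2–B3, B3–B4, B4–B5, B5–B6, B6–B7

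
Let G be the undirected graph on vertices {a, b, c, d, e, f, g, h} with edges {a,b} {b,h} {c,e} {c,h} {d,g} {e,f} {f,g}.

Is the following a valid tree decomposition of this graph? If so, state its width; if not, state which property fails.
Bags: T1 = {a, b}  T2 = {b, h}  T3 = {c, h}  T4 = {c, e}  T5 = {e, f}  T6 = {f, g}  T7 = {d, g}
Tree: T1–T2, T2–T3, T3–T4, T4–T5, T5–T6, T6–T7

Every vertex of G appears in some bag (union = {a, b, c, d, e, f, g, h}); every edge is covered by a bag; and for each vertex v the set of bags containing v is connected in the bag tree. The decomposition is therefore valid. The largest bag has 2 vertices, so the width is 1.

Yes; width 1.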